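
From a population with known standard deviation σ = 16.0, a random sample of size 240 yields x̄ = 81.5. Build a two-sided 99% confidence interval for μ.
(78.84, 84.16)

z-interval (σ known):
z* = 2.576 for 99% confidence

Margin of error = z* · σ/√n = 2.576 · 16.0/√240 = 2.66

CI: (81.5 - 2.66, 81.5 + 2.66) = (78.84, 84.16)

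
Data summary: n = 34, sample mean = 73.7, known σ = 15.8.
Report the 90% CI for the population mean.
(69.24, 78.16)

z-interval (σ known):
z* = 1.645 for 90% confidence

Margin of error = z* · σ/√n = 1.645 · 15.8/√34 = 4.46

CI: (73.7 - 4.46, 73.7 + 4.46) = (69.24, 78.16)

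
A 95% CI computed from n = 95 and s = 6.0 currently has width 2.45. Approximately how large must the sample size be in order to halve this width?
n ≈ 380

CI width ∝ 1/√n
To reduce width by factor 2, need √n to grow by 2 → need 2² = 4 times as many samples.

Current: n = 95, width = 2.45
New: n = 380, width ≈ 1.21

Width reduced by factor of 2.45/1.21 = 2.02.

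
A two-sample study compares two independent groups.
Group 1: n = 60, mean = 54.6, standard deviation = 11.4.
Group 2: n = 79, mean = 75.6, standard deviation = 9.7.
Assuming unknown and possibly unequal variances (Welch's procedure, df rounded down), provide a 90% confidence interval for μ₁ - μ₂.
(-24.04, -17.96)

Difference: x̄₁ - x̄₂ = -21.00
SE = √(s₁²/n₁ + s₂²/n₂) = √(11.4²/60 + 9.7²/79) = 1.8322
df = 115.34 → 115 (Welch–Satterthwaite, rounded down)
t* = 1.658

CI: -21.00 ± 1.658 · 1.8322 = -21.00 ± 3.04 = (-24.04, -17.96)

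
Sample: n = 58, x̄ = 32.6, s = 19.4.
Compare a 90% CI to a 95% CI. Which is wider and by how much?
95% CI is wider by 1.68

df = 57
90% CI: t* = 1.672, (28.34, 36.86), width = 2 · t* · s/√n = 8.52
95% CI: t* = 2.002, (27.50, 37.70), width = 2 · t* · s/√n = 10.20

The 95% CI is wider by 10.20 - 8.52 = 1.68.
Higher confidence requires a wider interval.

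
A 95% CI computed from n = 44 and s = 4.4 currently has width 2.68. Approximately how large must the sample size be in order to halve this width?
n ≈ 176

CI width ∝ 1/√n
To reduce width by factor 2, need √n to grow by 2 → need 2² = 4 times as many samples.

Current: n = 44, width = 2.68
New: n = 176, width ≈ 1.31

Width reduced by factor of 2.68/1.31 = 2.05.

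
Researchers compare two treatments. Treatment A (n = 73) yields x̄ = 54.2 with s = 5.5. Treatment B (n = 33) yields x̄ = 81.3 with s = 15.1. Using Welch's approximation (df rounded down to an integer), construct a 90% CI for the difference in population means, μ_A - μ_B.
(-31.67, -22.53)

Difference: x̄₁ - x̄₂ = -27.10
SE = √(s₁²/n₁ + s₂²/n₂) = √(5.5²/73 + 15.1²/33) = 2.7062
df = 35.90 → 35 (Welch–Satterthwaite, rounded down)
t* = 1.690

CI: -27.10 ± 1.690 · 2.7062 = -27.10 ± 4.57 = (-31.67, -22.53)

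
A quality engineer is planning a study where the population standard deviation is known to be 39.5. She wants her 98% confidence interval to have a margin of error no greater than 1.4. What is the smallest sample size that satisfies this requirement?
n ≥ 4307

For margin E ≤ 1.4:
n ≥ (z* · σ / E)²
n ≥ (2.326 · 39.5 / 1.4)²
n ≥ 4306.83

Minimum n = 4307 (rounding up)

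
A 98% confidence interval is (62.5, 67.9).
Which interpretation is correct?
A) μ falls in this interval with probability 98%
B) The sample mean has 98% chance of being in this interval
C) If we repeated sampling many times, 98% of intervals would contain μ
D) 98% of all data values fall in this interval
C

A) Wrong — μ is fixed; the randomness lives in the interval, not in μ.
B) Wrong — x̄ is observed and sits in the interval by construction.
C) Correct — this is the frequentist long-run coverage interpretation.
D) Wrong — a CI is about the parameter μ, not individual data values.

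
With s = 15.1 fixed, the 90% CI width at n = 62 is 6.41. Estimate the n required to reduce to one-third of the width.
n ≈ 558

CI width ∝ 1/√n
To reduce width by factor 3, need √n to grow by 3 → need 3² = 9 times as many samples.

Current: n = 62, width = 6.41
New: n = 558, width ≈ 2.11

Width reduced by factor of 6.41/2.11 = 3.04.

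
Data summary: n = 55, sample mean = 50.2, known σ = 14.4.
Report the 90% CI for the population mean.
(47.01, 53.39)

z-interval (σ known):
z* = 1.645 for 90% confidence

Margin of error = z* · σ/√n = 1.645 · 14.4/√55 = 3.19

CI: (50.2 - 3.19, 50.2 + 3.19) = (47.01, 53.39)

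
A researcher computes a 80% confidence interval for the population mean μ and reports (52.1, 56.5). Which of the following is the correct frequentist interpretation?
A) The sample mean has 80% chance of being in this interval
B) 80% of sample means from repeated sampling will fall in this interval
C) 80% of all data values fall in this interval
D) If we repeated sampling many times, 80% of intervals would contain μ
D

A) Wrong — x̄ is observed and sits in the interval by construction.
B) Wrong — coverage applies to intervals containing μ, not to future x̄ values.
C) Wrong — a CI is about the parameter μ, not individual data values.
D) Correct — this is the frequentist long-run coverage interpretation.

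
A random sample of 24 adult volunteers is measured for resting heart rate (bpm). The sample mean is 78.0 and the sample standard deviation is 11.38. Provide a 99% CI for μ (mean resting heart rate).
(71.48, 84.52)

t-interval (σ unknown):
df = n - 1 = 23
t* = 2.807 for 99% confidence

Margin of error = t* · s/√n = 2.807 · 11.38/√24 = 6.52

CI: (71.48, 84.52)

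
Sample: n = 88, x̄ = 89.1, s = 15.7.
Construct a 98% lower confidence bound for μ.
μ ≥ 85.61

Lower bound (one-sided):
t* = 2.085 (one-sided for 98%)
Lower bound = x̄ - t* · s/√n = 89.1 - 2.085 · 15.7/√88 = 85.61

We are 98% confident that μ ≥ 85.61.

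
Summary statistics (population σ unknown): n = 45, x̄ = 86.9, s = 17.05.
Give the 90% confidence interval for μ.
(82.63, 91.17)

t-interval (σ unknown):
df = n - 1 = 44
t* = 1.680 for 90% confidence

Margin of error = t* · s/√n = 1.680 · 17.05/√45 = 4.27

CI: (82.63, 91.17)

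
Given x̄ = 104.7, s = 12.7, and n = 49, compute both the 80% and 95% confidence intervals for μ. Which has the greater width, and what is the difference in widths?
95% CI is wider by 2.59

df = 48
80% CI: t* = 1.299, (102.34, 107.06), width = 2 · t* · s/√n = 4.71
95% CI: t* = 2.011, (101.05, 108.35), width = 2 · t* · s/√n = 7.30

The 95% CI is wider by 7.30 - 4.71 = 2.59.
Higher confidence requires a wider interval.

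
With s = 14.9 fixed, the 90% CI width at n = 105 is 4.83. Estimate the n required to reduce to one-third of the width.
n ≈ 945

CI width ∝ 1/√n
To reduce width by factor 3, need √n to grow by 3 → need 3² = 9 times as many samples.

Current: n = 105, width = 4.83
New: n = 945, width ≈ 1.60

Width reduced by factor of 4.83/1.60 = 3.02.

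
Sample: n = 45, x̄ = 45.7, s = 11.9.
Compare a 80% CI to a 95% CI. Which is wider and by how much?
95% CI is wider by 2.53

df = 44
80% CI: t* = 1.301, (43.39, 48.01), width = 2 · t* · s/√n = 4.62
95% CI: t* = 2.015, (42.13, 49.27), width = 2 · t* · s/√n = 7.15

The 95% CI is wider by 7.15 - 4.62 = 2.53.
Higher confidence requires a wider interval.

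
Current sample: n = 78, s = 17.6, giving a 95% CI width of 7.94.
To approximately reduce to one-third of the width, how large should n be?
n ≈ 702

CI width ∝ 1/√n
To reduce width by factor 3, need √n to grow by 3 → need 3² = 9 times as many samples.

Current: n = 78, width = 7.94
New: n = 702, width ≈ 2.61

Width reduced by factor of 7.94/2.61 = 3.04.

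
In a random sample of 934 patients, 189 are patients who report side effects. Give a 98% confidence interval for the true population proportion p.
(0.172, 0.233)

Proportion CI:
p̂ = 189/934 = 0.20236
SE = √(p̂(1-p̂)/n) = √(0.20236 · 0.79764 / 934) = 0.01315

z* = 2.326
Margin = z* · SE = 2.326 · 0.01315 = 0.0306

CI: 0.20236 ± 0.0306 = (0.172, 0.233)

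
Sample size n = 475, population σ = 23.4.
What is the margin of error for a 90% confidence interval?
Margin of error = 1.77

Margin of error = z* · σ/√n
= 1.645 · 23.4/√475
= 1.645 · 23.4/21.7945
= 1.77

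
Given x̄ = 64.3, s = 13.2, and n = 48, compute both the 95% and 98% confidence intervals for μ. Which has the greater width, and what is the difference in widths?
98% CI is wider by 1.51

df = 47
95% CI: t* = 2.012, (60.47, 68.13), width = 2 · t* · s/√n = 7.67
98% CI: t* = 2.408, (59.71, 68.89), width = 2 · t* · s/√n = 9.18

The 98% CI is wider by 9.18 - 7.67 = 1.51.
Higher confidence requires a wider interval.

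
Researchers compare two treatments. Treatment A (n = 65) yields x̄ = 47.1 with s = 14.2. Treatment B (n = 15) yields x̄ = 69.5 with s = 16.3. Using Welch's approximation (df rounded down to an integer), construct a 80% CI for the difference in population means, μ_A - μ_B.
(-28.46, -16.34)

Difference: x̄₁ - x̄₂ = -22.40
SE = √(s₁²/n₁ + s₂²/n₂) = √(14.2²/65 + 16.3²/15) = 4.5623
df = 19.20 → 19 (Welch–Satterthwaite, rounded down)
t* = 1.328

CI: -22.40 ± 1.328 · 4.5623 = -22.40 ± 6.06 = (-28.46, -16.34)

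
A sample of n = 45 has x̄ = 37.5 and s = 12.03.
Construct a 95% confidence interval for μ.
(33.89, 41.11)

t-interval (σ unknown):
df = n - 1 = 44
t* = 2.015 for 95% confidence

Margin of error = t* · s/√n = 2.015 · 12.03/√45 = 3.61

CI: (33.89, 41.11)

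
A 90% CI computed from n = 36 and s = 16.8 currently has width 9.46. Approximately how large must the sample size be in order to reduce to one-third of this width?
n ≈ 324

CI width ∝ 1/√n
To reduce width by factor 3, need √n to grow by 3 → need 3² = 9 times as many samples.

Current: n = 36, width = 9.46
New: n = 324, width ≈ 3.08

Width reduced by factor of 9.46/3.08 = 3.07.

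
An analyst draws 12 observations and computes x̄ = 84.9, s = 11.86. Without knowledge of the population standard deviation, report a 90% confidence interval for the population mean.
(78.75, 91.05)

t-interval (σ unknown):
df = n - 1 = 11
t* = 1.796 for 90% confidence

Margin of error = t* · s/√n = 1.796 · 11.86/√12 = 6.15

CI: (78.75, 91.05)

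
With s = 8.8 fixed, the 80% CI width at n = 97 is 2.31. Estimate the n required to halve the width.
n ≈ 388

CI width ∝ 1/√n
To reduce width by factor 2, need √n to grow by 2 → need 2² = 4 times as many samples.

Current: n = 97, width = 2.31
New: n = 388, width ≈ 1.15

Width reduced by factor of 2.31/1.15 = 2.01.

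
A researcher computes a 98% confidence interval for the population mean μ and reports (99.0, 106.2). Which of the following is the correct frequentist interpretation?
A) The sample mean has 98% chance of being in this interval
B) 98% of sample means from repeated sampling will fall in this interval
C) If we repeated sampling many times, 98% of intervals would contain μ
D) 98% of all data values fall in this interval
C

A) Wrong — x̄ is observed and sits in the interval by construction.
B) Wrong — coverage applies to intervals containing μ, not to future x̄ values.
C) Correct — this is the frequentist long-run coverage interpretation.
D) Wrong — a CI is about the parameter μ, not individual data values.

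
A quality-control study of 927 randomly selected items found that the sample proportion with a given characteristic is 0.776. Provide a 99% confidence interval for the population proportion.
(0.741, 0.811)

Proportion CI:
SE = √(p̂(1-p̂)/n) = √(0.776 · 0.224 / 927) = 0.01369

z* = 2.576
Margin = z* · SE = 2.576 · 0.01369 = 0.0353

CI: 0.776 ± 0.0353 = (0.741, 0.811)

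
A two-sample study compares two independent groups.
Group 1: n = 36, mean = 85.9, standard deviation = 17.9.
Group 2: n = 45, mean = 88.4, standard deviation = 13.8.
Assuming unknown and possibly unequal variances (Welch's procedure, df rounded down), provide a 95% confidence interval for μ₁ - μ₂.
(-9.74, 4.74)

Difference: x̄₁ - x̄₂ = -2.50
SE = √(s₁²/n₁ + s₂²/n₂) = √(17.9²/36 + 13.8²/45) = 3.6238
df = 64.58 → 64 (Welch–Satterthwaite, rounded down)
t* = 1.998

CI: -2.50 ± 1.998 · 3.6238 = -2.50 ± 7.24 = (-9.74, 4.74)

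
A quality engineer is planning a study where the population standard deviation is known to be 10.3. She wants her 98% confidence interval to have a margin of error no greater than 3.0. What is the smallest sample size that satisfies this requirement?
n ≥ 64

For margin E ≤ 3.0:
n ≥ (z* · σ / E)²
n ≥ (2.326 · 10.3 / 3.0)²
n ≥ 63.78

Minimum n = 64 (rounding up)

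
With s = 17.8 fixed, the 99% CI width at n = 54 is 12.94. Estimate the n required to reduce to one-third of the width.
n ≈ 486

CI width ∝ 1/√n
To reduce width by factor 3, need √n to grow by 3 → need 3² = 9 times as many samples.

Current: n = 54, width = 12.94
New: n = 486, width ≈ 4.18

Width reduced by factor of 12.94/4.18 = 3.10.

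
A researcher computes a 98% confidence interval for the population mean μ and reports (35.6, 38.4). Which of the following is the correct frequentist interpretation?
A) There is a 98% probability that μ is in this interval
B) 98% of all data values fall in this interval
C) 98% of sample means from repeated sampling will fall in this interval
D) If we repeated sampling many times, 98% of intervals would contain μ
D

A) Wrong — μ is fixed; the randomness lives in the interval, not in μ.
B) Wrong — a CI is about the parameter μ, not individual data values.
C) Wrong — coverage applies to intervals containing μ, not to future x̄ values.
D) Correct — this is the frequentist long-run coverage interpretation.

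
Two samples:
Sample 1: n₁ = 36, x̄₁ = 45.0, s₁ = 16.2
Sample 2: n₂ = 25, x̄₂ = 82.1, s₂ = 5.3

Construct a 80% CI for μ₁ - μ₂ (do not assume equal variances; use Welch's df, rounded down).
(-40.87, -33.33)

Difference: x̄₁ - x̄₂ = -37.10
SE = √(s₁²/n₁ + s₂²/n₂) = √(16.2²/36 + 5.3²/25) = 2.9006
df = 45.06 → 45 (Welch–Satterthwaite, rounded down)
t* = 1.301

CI: -37.10 ± 1.301 · 2.9006 = -37.10 ± 3.77 = (-40.87, -33.33)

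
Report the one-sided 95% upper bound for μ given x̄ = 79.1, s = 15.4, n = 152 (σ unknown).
μ ≤ 81.17

Upper bound (one-sided):
t* = 1.655 (one-sided for 95%)
Upper bound = x̄ + t* · s/√n = 79.1 + 1.655 · 15.4/√152 = 81.17

We are 95% confident that μ ≤ 81.17.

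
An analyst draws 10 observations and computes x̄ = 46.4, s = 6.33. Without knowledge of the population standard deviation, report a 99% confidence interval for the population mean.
(39.89, 52.91)

t-interval (σ unknown):
df = n - 1 = 9
t* = 3.250 for 99% confidence

Margin of error = t* · s/√n = 3.250 · 6.33/√10 = 6.51

CI: (39.89, 52.91)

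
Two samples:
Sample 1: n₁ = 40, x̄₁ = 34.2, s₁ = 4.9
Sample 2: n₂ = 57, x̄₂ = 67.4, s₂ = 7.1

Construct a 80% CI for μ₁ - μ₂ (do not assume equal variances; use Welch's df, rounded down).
(-34.77, -31.63)

Difference: x̄₁ - x̄₂ = -33.20
SE = √(s₁²/n₁ + s₂²/n₂) = √(4.9²/40 + 7.1²/57) = 1.2185
df = 94.98 → 94 (Welch–Satterthwaite, rounded down)
t* = 1.291

CI: -33.20 ± 1.291 · 1.2185 = -33.20 ± 1.57 = (-34.77, -31.63)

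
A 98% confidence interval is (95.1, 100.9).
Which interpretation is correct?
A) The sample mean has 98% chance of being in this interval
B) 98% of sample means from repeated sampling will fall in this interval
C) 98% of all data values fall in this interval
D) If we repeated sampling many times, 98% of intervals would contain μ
D

A) Wrong — x̄ is observed and sits in the interval by construction.
B) Wrong — coverage applies to intervals containing μ, not to future x̄ values.
C) Wrong — a CI is about the parameter μ, not individual data values.
D) Correct — this is the frequentist long-run coverage interpretation.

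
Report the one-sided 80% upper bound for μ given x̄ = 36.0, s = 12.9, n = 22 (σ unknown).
μ ≤ 38.36

Upper bound (one-sided):
t* = 0.859 (one-sided for 80%)
Upper bound = x̄ + t* · s/√n = 36.0 + 0.859 · 12.9/√22 = 38.36

We are 80% confident that μ ≤ 38.36.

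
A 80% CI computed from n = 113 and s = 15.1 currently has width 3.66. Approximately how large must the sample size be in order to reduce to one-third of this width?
n ≈ 1017

CI width ∝ 1/√n
To reduce width by factor 3, need √n to grow by 3 → need 3² = 9 times as many samples.

Current: n = 113, width = 3.66
New: n = 1017, width ≈ 1.21

Width reduced by factor of 3.66/1.21 = 3.02.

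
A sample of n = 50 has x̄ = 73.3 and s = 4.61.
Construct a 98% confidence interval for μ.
(71.73, 74.87)

t-interval (σ unknown):
df = n - 1 = 49
t* = 2.405 for 98% confidence

Margin of error = t* · s/√n = 2.405 · 4.61/√50 = 1.57

CI: (71.73, 74.87)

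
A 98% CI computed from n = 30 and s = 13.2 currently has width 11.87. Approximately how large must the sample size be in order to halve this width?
n ≈ 120

CI width ∝ 1/√n
To reduce width by factor 2, need √n to grow by 2 → need 2² = 4 times as many samples.

Current: n = 30, width = 11.87
New: n = 120, width ≈ 5.68

Width reduced by factor of 11.87/5.68 = 2.09.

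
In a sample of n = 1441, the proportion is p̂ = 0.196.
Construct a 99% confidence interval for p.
(0.169, 0.223)

Proportion CI:
SE = √(p̂(1-p̂)/n) = √(0.196 · 0.804 / 1441) = 0.01046

z* = 2.576
Margin = z* · SE = 2.576 · 0.01046 = 0.0269

CI: 0.196 ± 0.0269 = (0.169, 0.223)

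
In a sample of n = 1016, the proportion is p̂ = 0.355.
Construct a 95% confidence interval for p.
(0.326, 0.384)

Proportion CI:
SE = √(p̂(1-p̂)/n) = √(0.355 · 0.645 / 1016) = 0.01501

z* = 1.960
Margin = z* · SE = 1.960 · 0.01501 = 0.0294

CI: 0.355 ± 0.0294 = (0.326, 0.384)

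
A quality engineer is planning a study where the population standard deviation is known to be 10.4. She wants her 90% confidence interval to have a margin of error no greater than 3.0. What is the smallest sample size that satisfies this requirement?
n ≥ 33

For margin E ≤ 3.0:
n ≥ (z* · σ / E)²
n ≥ (1.645 · 10.4 / 3.0)²
n ≥ 32.52

Minimum n = 33 (rounding up)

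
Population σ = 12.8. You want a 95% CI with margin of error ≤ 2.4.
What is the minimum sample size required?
n ≥ 110

For margin E ≤ 2.4:
n ≥ (z* · σ / E)²
n ≥ (1.960 · 12.8 / 2.4)²
n ≥ 109.27

Minimum n = 110 (rounding up)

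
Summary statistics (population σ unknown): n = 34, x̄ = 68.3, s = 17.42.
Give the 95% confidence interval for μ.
(62.22, 74.38)

t-interval (σ unknown):
df = n - 1 = 33
t* = 2.035 for 95% confidence

Margin of error = t* · s/√n = 2.035 · 17.42/√34 = 6.08

CI: (62.22, 74.38)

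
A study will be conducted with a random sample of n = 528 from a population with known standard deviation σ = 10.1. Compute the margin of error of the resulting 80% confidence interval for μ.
Margin of error = 0.56

Margin of error = z* · σ/√n
= 1.282 · 10.1/√528
= 1.282 · 10.1/22.9783
= 0.56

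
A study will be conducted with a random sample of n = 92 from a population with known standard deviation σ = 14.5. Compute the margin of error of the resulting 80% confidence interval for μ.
Margin of error = 1.94

Margin of error = z* · σ/√n
= 1.282 · 14.5/√92
= 1.282 · 14.5/9.5917
= 1.94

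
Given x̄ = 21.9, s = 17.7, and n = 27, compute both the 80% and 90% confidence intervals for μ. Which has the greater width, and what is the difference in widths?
90% CI is wider by 2.66

df = 26
80% CI: t* = 1.315, (17.42, 26.38), width = 2 · t* · s/√n = 8.96
90% CI: t* = 1.706, (16.09, 27.71), width = 2 · t* · s/√n = 11.62

The 90% CI is wider by 11.62 - 8.96 = 2.66.
Higher confidence requires a wider interval.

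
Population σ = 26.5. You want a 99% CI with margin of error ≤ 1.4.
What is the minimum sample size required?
n ≥ 2378

For margin E ≤ 1.4:
n ≥ (z* · σ / E)²
n ≥ (2.576 · 26.5 / 1.4)²
n ≥ 2377.54

Minimum n = 2378 (rounding up)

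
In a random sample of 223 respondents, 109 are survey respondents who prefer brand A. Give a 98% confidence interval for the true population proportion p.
(0.411, 0.567)

Proportion CI:
p̂ = 109/223 = 0.48879
SE = √(p̂(1-p̂)/n) = √(0.48879 · 0.51121 / 223) = 0.03347

z* = 2.326
Margin = z* · SE = 2.326 · 0.03347 = 0.0779

CI: 0.48879 ± 0.0779 = (0.411, 0.567)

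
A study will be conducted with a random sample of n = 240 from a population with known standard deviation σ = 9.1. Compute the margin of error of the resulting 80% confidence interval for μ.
Margin of error = 0.75

Margin of error = z* · σ/√n
= 1.282 · 9.1/√240
= 1.282 · 9.1/15.4919
= 0.75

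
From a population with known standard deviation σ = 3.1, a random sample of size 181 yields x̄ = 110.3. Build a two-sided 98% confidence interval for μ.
(109.76, 110.84)

z-interval (σ known):
z* = 2.326 for 98% confidence

Margin of error = z* · σ/√n = 2.326 · 3.1/√181 = 0.54

CI: (110.3 - 0.54, 110.3 + 0.54) = (109.76, 110.84)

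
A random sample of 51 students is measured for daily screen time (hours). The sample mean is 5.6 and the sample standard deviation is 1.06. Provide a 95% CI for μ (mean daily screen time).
(5.30, 5.90)

t-interval (σ unknown):
df = n - 1 = 50
t* = 2.009 for 95% confidence

Margin of error = t* · s/√n = 2.009 · 1.06/√51 = 0.30

CI: (5.30, 5.90)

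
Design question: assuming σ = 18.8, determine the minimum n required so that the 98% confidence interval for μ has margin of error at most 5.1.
n ≥ 74

For margin E ≤ 5.1:
n ≥ (z* · σ / E)²
n ≥ (2.326 · 18.8 / 5.1)²
n ≥ 73.52

Minimum n = 74 (rounding up)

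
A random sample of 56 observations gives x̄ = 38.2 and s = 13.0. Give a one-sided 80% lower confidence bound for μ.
μ ≥ 36.73

Lower bound (one-sided):
t* = 0.848 (one-sided for 80%)
Lower bound = x̄ - t* · s/√n = 38.2 - 0.848 · 13.0/√56 = 36.73

We are 80% confident that μ ≥ 36.73.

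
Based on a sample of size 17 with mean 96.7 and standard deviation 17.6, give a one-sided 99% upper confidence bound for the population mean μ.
μ ≤ 107.73

Upper bound (one-sided):
t* = 2.583 (one-sided for 99%)
Upper bound = x̄ + t* · s/√n = 96.7 + 2.583 · 17.6/√17 = 107.73

We are 99% confident that μ ≤ 107.73.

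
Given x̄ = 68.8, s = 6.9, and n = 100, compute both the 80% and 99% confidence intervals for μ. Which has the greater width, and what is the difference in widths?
99% CI is wider by 1.84

df = 99
80% CI: t* = 1.290, (67.91, 69.69), width = 2 · t* · s/√n = 1.78
99% CI: t* = 2.626, (66.99, 70.61), width = 2 · t* · s/√n = 3.62

The 99% CI is wider by 3.62 - 1.78 = 1.84.
Higher confidence requires a wider interval.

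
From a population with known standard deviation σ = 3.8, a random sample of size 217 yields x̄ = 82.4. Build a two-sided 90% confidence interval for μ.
(81.98, 82.82)

z-interval (σ known):
z* = 1.645 for 90% confidence

Margin of error = z* · σ/√n = 1.645 · 3.8/√217 = 0.42

CI: (82.4 - 0.42, 82.4 + 0.42) = (81.98, 82.82)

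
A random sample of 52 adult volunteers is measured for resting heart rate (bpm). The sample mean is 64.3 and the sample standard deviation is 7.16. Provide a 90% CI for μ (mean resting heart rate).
(62.64, 65.96)

t-interval (σ unknown):
df = n - 1 = 51
t* = 1.675 for 90% confidence

Margin of error = t* · s/√n = 1.675 · 7.16/√52 = 1.66

CI: (62.64, 65.96)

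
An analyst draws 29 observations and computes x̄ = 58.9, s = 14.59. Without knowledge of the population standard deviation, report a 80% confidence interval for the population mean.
(55.34, 62.46)

t-interval (σ unknown):
df = n - 1 = 28
t* = 1.313 for 80% confidence

Margin of error = t* · s/√n = 1.313 · 14.59/√29 = 3.56

CI: (55.34, 62.46)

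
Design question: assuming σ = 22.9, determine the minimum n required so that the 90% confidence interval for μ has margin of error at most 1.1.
n ≥ 1173

For margin E ≤ 1.1:
n ≥ (z* · σ / E)²
n ≥ (1.645 · 22.9 / 1.1)²
n ≥ 1172.78

Minimum n = 1173 (rounding up)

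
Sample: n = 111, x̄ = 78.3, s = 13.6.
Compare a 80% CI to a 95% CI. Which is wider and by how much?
95% CI is wider by 1.79

df = 110
80% CI: t* = 1.289, (76.64, 79.96), width = 2 · t* · s/√n = 3.33
95% CI: t* = 1.982, (75.74, 80.86), width = 2 · t* · s/√n = 5.12

The 95% CI is wider by 5.12 - 3.33 = 1.79.
Higher confidence requires a wider interval.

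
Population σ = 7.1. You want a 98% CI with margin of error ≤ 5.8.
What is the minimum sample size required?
n ≥ 9

For margin E ≤ 5.8:
n ≥ (z* · σ / E)²
n ≥ (2.326 · 7.1 / 5.8)²
n ≥ 8.11

Minimum n = 9 (rounding up)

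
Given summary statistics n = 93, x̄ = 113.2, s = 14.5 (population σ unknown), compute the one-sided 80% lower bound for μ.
μ ≥ 111.93

Lower bound (one-sided):
t* = 0.846 (one-sided for 80%)
Lower bound = x̄ - t* · s/√n = 113.2 - 0.846 · 14.5/√93 = 111.93

We are 80% confident that μ ≥ 111.93.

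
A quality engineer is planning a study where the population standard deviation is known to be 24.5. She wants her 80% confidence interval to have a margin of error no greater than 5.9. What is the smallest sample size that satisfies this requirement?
n ≥ 29

For margin E ≤ 5.9:
n ≥ (z* · σ / E)²
n ≥ (1.282 · 24.5 / 5.9)²
n ≥ 28.34

Minimum n = 29 (rounding up)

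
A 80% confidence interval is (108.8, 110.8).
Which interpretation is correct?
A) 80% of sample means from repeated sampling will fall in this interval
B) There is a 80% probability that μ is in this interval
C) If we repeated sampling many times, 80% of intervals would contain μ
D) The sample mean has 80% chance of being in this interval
C

A) Wrong — coverage applies to intervals containing μ, not to future x̄ values.
B) Wrong — μ is fixed; the randomness lives in the interval, not in μ.
C) Correct — this is the frequentist long-run coverage interpretation.
D) Wrong — x̄ is observed and sits in the interval by construction.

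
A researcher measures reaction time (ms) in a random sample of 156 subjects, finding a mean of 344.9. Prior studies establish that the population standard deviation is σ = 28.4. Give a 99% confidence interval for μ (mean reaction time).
(339.04, 350.76)

z-interval (σ known):
z* = 2.576 for 99% confidence

Margin of error = z* · σ/√n = 2.576 · 28.4/√156 = 5.86

CI: (344.9 - 5.86, 344.9 + 5.86) = (339.04, 350.76)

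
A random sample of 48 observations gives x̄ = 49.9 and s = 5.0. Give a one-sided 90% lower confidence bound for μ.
μ ≥ 48.96

Lower bound (one-sided):
t* = 1.300 (one-sided for 90%)
Lower bound = x̄ - t* · s/√n = 49.9 - 1.300 · 5.0/√48 = 48.96

We are 90% confident that μ ≥ 48.96.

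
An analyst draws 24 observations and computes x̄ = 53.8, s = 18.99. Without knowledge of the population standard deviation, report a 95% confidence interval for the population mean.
(45.78, 61.82)

t-interval (σ unknown):
df = n - 1 = 23
t* = 2.069 for 95% confidence

Margin of error = t* · s/√n = 2.069 · 18.99/√24 = 8.02

CI: (45.78, 61.82)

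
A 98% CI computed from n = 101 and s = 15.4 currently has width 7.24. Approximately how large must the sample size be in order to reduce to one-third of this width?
n ≈ 909

CI width ∝ 1/√n
To reduce width by factor 3, need √n to grow by 3 → need 3² = 9 times as many samples.

Current: n = 101, width = 7.24
New: n = 909, width ≈ 2.38

Width reduced by factor of 7.24/2.38 = 3.04.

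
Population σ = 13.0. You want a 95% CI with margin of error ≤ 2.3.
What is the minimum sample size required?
n ≥ 123

For margin E ≤ 2.3:
n ≥ (z* · σ / E)²
n ≥ (1.960 · 13.0 / 2.3)²
n ≥ 122.73

Minimum n = 123 (rounding up)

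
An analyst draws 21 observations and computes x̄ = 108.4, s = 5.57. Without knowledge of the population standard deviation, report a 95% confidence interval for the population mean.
(105.86, 110.94)

t-interval (σ unknown):
df = n - 1 = 20
t* = 2.086 for 95% confidence

Margin of error = t* · s/√n = 2.086 · 5.57/√21 = 2.54

CI: (105.86, 110.94)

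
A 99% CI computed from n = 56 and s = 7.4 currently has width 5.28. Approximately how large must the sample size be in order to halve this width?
n ≈ 224

CI width ∝ 1/√n
To reduce width by factor 2, need √n to grow by 2 → need 2² = 4 times as many samples.

Current: n = 56, width = 5.28
New: n = 224, width ≈ 2.57

Width reduced by factor of 5.28/2.57 = 2.05.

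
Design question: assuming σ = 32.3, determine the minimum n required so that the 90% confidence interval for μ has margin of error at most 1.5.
n ≥ 1255

For margin E ≤ 1.5:
n ≥ (z* · σ / E)²
n ≥ (1.645 · 32.3 / 1.5)²
n ≥ 1254.74

Minimum n = 1255 (rounding up)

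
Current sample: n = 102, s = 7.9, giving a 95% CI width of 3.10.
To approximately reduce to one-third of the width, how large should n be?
n ≈ 918

CI width ∝ 1/√n
To reduce width by factor 3, need √n to grow by 3 → need 3² = 9 times as many samples.

Current: n = 102, width = 3.10
New: n = 918, width ≈ 1.02

Width reduced by factor of 3.10/1.02 = 3.04.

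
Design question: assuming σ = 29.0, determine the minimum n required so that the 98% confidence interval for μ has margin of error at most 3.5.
n ≥ 372

For margin E ≤ 3.5:
n ≥ (z* · σ / E)²
n ≥ (2.326 · 29.0 / 3.5)²
n ≥ 371.43

Minimum n = 372 (rounding up)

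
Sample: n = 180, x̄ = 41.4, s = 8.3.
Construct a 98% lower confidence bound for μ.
μ ≥ 40.12

Lower bound (one-sided):
t* = 2.069 (one-sided for 98%)
Lower bound = x̄ - t* · s/√n = 41.4 - 2.069 · 8.3/√180 = 40.12

We are 98% confident that μ ≥ 40.12.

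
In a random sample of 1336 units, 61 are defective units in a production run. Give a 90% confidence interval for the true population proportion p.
(0.036, 0.055)

Proportion CI:
p̂ = 61/1336 = 0.04566
SE = √(p̂(1-p̂)/n) = √(0.04566 · 0.95434 / 1336) = 0.00571

z* = 1.645
Margin = z* · SE = 1.645 · 0.00571 = 0.0094

CI: 0.04566 ± 0.0094 = (0.036, 0.055)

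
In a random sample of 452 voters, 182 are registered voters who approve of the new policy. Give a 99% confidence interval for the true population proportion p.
(0.343, 0.462)

Proportion CI:
p̂ = 182/452 = 0.40265
SE = √(p̂(1-p̂)/n) = √(0.40265 · 0.59735 / 452) = 0.02307

z* = 2.576
Margin = z* · SE = 2.576 · 0.02307 = 0.0594

CI: 0.40265 ± 0.0594 = (0.343, 0.462)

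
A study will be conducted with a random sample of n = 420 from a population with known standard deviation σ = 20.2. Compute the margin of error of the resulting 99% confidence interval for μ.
Margin of error = 2.54

Margin of error = z* · σ/√n
= 2.576 · 20.2/√420
= 2.576 · 20.2/20.4939
= 2.54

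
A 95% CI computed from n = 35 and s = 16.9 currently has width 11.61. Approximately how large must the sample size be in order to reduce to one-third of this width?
n ≈ 315

CI width ∝ 1/√n
To reduce width by factor 3, need √n to grow by 3 → need 3² = 9 times as many samples.

Current: n = 35, width = 11.61
New: n = 315, width ≈ 3.75

Width reduced by factor of 11.61/3.75 = 3.10.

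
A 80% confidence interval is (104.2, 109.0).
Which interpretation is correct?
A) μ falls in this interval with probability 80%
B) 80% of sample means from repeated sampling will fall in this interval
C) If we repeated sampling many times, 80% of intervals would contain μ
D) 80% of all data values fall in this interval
C

A) Wrong — μ is fixed; the randomness lives in the interval, not in μ.
B) Wrong — coverage applies to intervals containing μ, not to future x̄ values.
C) Correct — this is the frequentist long-run coverage interpretation.
D) Wrong — a CI is about the parameter μ, not individual data values.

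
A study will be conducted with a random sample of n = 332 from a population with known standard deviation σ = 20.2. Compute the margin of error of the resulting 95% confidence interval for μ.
Margin of error = 2.17

Margin of error = z* · σ/√n
= 1.960 · 20.2/√332
= 1.960 · 20.2/18.2209
= 2.17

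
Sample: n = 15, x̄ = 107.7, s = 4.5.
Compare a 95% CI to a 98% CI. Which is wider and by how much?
98% CI is wider by 1.12

df = 14
95% CI: t* = 2.145, (105.21, 110.19), width = 2 · t* · s/√n = 4.98
98% CI: t* = 2.624, (104.65, 110.75), width = 2 · t* · s/√n = 6.10

The 98% CI is wider by 6.10 - 4.98 = 1.12.
Higher confidence requires a wider interval.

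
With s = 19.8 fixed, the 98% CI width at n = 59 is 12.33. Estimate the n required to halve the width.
n ≈ 236

CI width ∝ 1/√n
To reduce width by factor 2, need √n to grow by 2 → need 2² = 4 times as many samples.

Current: n = 59, width = 12.33
New: n = 236, width ≈ 6.04

Width reduced by factor of 12.33/6.04 = 2.04.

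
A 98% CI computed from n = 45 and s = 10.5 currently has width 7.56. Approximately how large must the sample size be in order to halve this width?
n ≈ 180

CI width ∝ 1/√n
To reduce width by factor 2, need √n to grow by 2 → need 2² = 4 times as many samples.

Current: n = 45, width = 7.56
New: n = 180, width ≈ 3.67

Width reduced by factor of 7.56/3.67 = 2.06.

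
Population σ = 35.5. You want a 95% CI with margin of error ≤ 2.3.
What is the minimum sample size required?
n ≥ 916

For margin E ≤ 2.3:
n ≥ (z* · σ / E)²
n ≥ (1.960 · 35.5 / 2.3)²
n ≥ 915.19

Minimum n = 916 (rounding up)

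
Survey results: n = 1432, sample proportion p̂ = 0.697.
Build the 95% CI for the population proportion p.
(0.673, 0.721)

Proportion CI:
SE = √(p̂(1-p̂)/n) = √(0.697 · 0.303 / 1432) = 0.01214

z* = 1.960
Margin = z* · SE = 1.960 · 0.01214 = 0.0238

CI: 0.697 ± 0.0238 = (0.673, 0.721)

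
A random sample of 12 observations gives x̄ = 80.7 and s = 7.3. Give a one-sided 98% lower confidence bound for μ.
μ ≥ 75.79

Lower bound (one-sided):
t* = 2.328 (one-sided for 98%)
Lower bound = x̄ - t* · s/√n = 80.7 - 2.328 · 7.3/√12 = 75.79

We are 98% confident that μ ≥ 75.79.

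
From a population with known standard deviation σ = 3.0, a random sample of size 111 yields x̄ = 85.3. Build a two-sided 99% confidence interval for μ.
(84.57, 86.03)

z-interval (σ known):
z* = 2.576 for 99% confidence

Margin of error = z* · σ/√n = 2.576 · 3.0/√111 = 0.73

CI: (85.3 - 0.73, 85.3 + 0.73) = (84.57, 86.03)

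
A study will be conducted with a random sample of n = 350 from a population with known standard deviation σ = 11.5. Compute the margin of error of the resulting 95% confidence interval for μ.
Margin of error = 1.20

Margin of error = z* · σ/√n
= 1.960 · 11.5/√350
= 1.960 · 11.5/18.7083
= 1.20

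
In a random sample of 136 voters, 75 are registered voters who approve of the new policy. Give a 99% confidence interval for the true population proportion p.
(0.442, 0.661)

Proportion CI:
p̂ = 75/136 = 0.55147
SE = √(p̂(1-p̂)/n) = √(0.55147 · 0.44853 / 136) = 0.04265

z* = 2.576
Margin = z* · SE = 2.576 · 0.04265 = 0.1099

CI: 0.55147 ± 0.1099 = (0.442, 0.661)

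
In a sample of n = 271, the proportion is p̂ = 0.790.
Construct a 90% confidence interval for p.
(0.749, 0.831)

Proportion CI:
SE = √(p̂(1-p̂)/n) = √(0.790 · 0.210 / 271) = 0.02474

z* = 1.645
Margin = z* · SE = 1.645 · 0.02474 = 0.0407

CI: 0.790 ± 0.0407 = (0.749, 0.831)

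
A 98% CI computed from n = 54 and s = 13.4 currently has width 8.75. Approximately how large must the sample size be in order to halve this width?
n ≈ 216

CI width ∝ 1/√n
To reduce width by factor 2, need √n to grow by 2 → need 2² = 4 times as many samples.

Current: n = 54, width = 8.75
New: n = 216, width ≈ 4.27

Width reduced by factor of 8.75/4.27 = 2.05.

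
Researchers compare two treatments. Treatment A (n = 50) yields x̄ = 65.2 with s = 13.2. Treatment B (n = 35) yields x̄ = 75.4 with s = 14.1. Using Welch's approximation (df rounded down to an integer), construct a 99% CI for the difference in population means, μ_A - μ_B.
(-18.22, -2.18)

Difference: x̄₁ - x̄₂ = -10.20
SE = √(s₁²/n₁ + s₂²/n₂) = √(13.2²/50 + 14.1²/35) = 3.0274
df = 70.18 → 70 (Welch–Satterthwaite, rounded down)
t* = 2.648

CI: -10.20 ± 2.648 · 3.0274 = -10.20 ± 8.02 = (-18.22, -2.18)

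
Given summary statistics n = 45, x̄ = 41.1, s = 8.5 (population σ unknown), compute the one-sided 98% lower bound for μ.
μ ≥ 38.42

Lower bound (one-sided):
t* = 2.116 (one-sided for 98%)
Lower bound = x̄ - t* · s/√n = 41.1 - 2.116 · 8.5/√45 = 38.42

We are 98% confident that μ ≥ 38.42.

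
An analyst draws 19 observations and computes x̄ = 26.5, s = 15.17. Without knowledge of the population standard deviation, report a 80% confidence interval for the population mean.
(21.87, 31.13)

t-interval (σ unknown):
df = n - 1 = 18
t* = 1.330 for 80% confidence

Margin of error = t* · s/√n = 1.330 · 15.17/√19 = 4.63

CI: (21.87, 31.13)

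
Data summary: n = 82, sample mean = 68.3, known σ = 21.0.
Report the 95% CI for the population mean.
(63.75, 72.85)

z-interval (σ known):
z* = 1.960 for 95% confidence

Margin of error = z* · σ/√n = 1.960 · 21.0/√82 = 4.55

CI: (68.3 - 4.55, 68.3 + 4.55) = (63.75, 72.85)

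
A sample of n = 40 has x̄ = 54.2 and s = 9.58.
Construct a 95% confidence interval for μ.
(51.14, 57.26)

t-interval (σ unknown):
df = n - 1 = 39
t* = 2.023 for 95% confidence

Margin of error = t* · s/√n = 2.023 · 9.58/√40 = 3.06

CI: (51.14, 57.26)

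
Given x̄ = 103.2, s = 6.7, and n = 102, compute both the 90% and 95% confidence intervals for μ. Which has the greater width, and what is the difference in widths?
95% CI is wider by 0.43

df = 101
90% CI: t* = 1.660, (102.10, 104.30), width = 2 · t* · s/√n = 2.20
95% CI: t* = 1.984, (101.88, 104.52), width = 2 · t* · s/√n = 2.63

The 95% CI is wider by 2.63 - 2.20 = 0.43.
Higher confidence requires a wider interval.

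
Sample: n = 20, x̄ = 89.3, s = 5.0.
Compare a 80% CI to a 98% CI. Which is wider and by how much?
98% CI is wider by 2.71

df = 19
80% CI: t* = 1.328, (87.82, 90.78), width = 2 · t* · s/√n = 2.97
98% CI: t* = 2.539, (86.46, 92.14), width = 2 · t* · s/√n = 5.68

The 98% CI is wider by 5.68 - 2.97 = 2.71.
Higher confidence requires a wider interval.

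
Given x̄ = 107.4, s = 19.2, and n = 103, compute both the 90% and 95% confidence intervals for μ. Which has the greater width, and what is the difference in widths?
95% CI is wider by 1.22

df = 102
90% CI: t* = 1.660, (104.26, 110.54), width = 2 · t* · s/√n = 6.28
95% CI: t* = 1.983, (103.65, 111.15), width = 2 · t* · s/√n = 7.50

The 95% CI is wider by 7.50 - 6.28 = 1.22.
Higher confidence requires a wider interval.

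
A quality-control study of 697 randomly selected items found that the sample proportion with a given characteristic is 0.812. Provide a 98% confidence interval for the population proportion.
(0.778, 0.846)

Proportion CI:
SE = √(p̂(1-p̂)/n) = √(0.812 · 0.188 / 697) = 0.01480

z* = 2.326
Margin = z* · SE = 2.326 · 0.01480 = 0.0344

CI: 0.812 ± 0.0344 = (0.778, 0.846)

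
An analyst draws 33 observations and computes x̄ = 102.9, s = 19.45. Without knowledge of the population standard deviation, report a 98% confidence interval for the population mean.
(94.61, 111.19)

t-interval (σ unknown):
df = n - 1 = 32
t* = 2.449 for 98% confidence

Margin of error = t* · s/√n = 2.449 · 19.45/√33 = 8.29

CI: (94.61, 111.19)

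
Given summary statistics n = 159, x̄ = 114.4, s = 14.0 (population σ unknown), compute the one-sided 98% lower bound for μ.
μ ≥ 112.10

Lower bound (one-sided):
t* = 2.071 (one-sided for 98%)
Lower bound = x̄ - t* · s/√n = 114.4 - 2.071 · 14.0/√159 = 112.10

We are 98% confident that μ ≥ 112.10.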